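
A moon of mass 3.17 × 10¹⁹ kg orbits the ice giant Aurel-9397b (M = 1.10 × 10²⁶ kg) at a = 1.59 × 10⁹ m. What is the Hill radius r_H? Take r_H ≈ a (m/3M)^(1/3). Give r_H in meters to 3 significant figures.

r_H ≈ a (m/3M)^(1/3)
    = (1.59 × 10⁹) × (3.17 × 10¹⁹ / (3 × 1.10 × 10²⁶))^(1/3)
    = 7.28 × 10⁶ m

7.28 × 10⁶ m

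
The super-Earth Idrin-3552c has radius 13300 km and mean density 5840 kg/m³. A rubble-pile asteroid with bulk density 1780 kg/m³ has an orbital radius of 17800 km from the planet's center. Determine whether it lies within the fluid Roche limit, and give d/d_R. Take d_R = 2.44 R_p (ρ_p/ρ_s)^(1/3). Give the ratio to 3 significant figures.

d_R = 2.44 × (13300 km) × (5840/1780)^(1/3) = 48220 km
d/d_R = (17800) / (48220) = 0.369
Since d/d_R < 1, the body is inside the Roche limit.

inside; d/d_R ≈ 0.369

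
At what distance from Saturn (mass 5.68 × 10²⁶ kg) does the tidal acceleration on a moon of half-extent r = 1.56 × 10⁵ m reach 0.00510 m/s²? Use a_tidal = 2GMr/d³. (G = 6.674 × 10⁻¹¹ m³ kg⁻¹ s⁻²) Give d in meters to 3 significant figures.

2GMr/d³ = a_tidal  ⇒  d = (2GMr / a_tidal)^(1/3)
d = (2 × 6.674×10⁻¹¹ × (5.68 × 10²⁶) × (1.56 × 10⁵) / (0.00510))^(1/3)
  = 1.32 × 10⁸ m

1.32 × 10⁸ m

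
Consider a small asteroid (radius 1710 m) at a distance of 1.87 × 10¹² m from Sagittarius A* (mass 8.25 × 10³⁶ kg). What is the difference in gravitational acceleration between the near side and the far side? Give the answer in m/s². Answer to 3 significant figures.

Near-to-far spans 2r, so the tidal difference is twice the near-to-center value: 4GMr/d³.
Δa = 4GMr/d³
   = 4 × (6.674 × 10⁻¹¹) × (8.25 × 10³⁶) × (1710) / (1.87 × 10¹²)³
   = 5.76 × 10⁻⁷ m/s²

5.76 × 10⁻⁷ m/s²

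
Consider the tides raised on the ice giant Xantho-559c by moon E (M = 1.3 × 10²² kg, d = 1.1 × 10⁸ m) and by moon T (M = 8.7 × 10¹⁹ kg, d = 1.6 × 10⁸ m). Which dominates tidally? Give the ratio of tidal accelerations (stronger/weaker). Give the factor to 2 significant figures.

Moon E, by a factor of ≈ 460

Tidal acceleration ∝ M/d³, so compare M/d³ for each.
Moon E: (1.3 × 10²²) / (1.1 × 10⁸)³ = 9.767 × 10⁻³
Moon T: (8.7 × 10¹⁹) / (1.6 × 10⁸)³ = 2.124 × 10⁻⁵
Ratio (larger/smaller) = 460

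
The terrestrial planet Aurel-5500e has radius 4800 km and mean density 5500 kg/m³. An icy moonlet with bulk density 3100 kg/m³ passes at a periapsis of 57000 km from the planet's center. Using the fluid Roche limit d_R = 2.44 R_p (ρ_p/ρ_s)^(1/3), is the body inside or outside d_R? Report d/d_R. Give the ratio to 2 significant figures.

outside; d/d_R ≈ 4.0

d_R = 2.44 × (4800 km) × (5500/3100)^(1/3) = 14180 km
d/d_R = (57000) / (14180) = 4.0
Since d/d_R > 1, the body is outside the Roche limit.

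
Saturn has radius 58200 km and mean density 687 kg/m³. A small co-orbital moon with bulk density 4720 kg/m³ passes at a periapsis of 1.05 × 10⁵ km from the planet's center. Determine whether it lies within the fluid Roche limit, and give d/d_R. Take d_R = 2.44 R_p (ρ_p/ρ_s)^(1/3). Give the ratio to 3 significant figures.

outside; d/d_R ≈ 1.41

d_R = 2.44 × (58200 km) × (687/4720)^(1/3) = 74700 km
d/d_R = (1.05 × 10⁵) / (74700) = 1.41
Since d/d_R > 1, the body is outside the Roche limit.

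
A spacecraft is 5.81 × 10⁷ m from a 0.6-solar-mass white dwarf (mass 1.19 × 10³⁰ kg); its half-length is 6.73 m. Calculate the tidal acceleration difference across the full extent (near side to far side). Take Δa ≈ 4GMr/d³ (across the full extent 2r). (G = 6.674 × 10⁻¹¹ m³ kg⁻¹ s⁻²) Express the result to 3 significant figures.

a_tidal = 4GMr/d³
        = 4 × (6.674 × 10⁻¹¹) × (1.19 × 10³⁰) × (6.73) / (5.81 × 10⁷)³
        = 1.09 × 10⁻² m/s²

1.09 × 10⁻² m/s²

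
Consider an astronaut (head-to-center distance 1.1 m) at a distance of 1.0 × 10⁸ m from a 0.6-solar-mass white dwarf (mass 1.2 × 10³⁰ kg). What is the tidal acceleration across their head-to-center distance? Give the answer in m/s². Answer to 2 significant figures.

1.8 × 10⁻⁴ m/s²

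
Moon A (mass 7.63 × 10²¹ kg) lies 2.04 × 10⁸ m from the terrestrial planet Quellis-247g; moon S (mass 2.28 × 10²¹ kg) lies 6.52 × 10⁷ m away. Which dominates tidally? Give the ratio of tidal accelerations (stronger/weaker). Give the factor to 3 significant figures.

Moon S, by a factor of ≈ 9.15

Tidal stretch scales as M/d³; compute that for each body.
Moon A: (7.63 × 10²¹) / (2.04 × 10⁸)³ = 8.987 × 10⁻⁴
Moon S: (2.28 × 10²¹) / (6.52 × 10⁷)³ = 8.226 × 10⁻³
Ratio (larger/smaller) = 9.15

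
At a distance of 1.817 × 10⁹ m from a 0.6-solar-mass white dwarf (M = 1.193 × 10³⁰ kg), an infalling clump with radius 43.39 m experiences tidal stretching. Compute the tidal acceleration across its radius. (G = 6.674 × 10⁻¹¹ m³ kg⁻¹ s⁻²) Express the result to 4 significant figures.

1.152 × 10⁻⁶ m/s²

a_tidal = 2GMr/d³
        = 2 × (6.674 × 10⁻¹¹) × (1.193 × 10³⁰) × (43.39) / (1.817 × 10⁹)³
        = 1.152 × 10⁻⁶ m/s²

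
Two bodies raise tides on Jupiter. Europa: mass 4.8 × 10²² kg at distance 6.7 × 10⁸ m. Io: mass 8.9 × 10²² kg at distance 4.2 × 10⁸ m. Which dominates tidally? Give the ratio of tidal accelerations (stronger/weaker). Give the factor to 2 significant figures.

Io, by a factor of ≈ 7.5

Tidal acceleration ∝ M/d³, so compare M/d³ for each.
Europa: (4.8 × 10²²) / (6.7 × 10⁸)³ = 1.596 × 10⁻⁴
Io: (8.9 × 10²²) / (4.2 × 10⁸)³ = 1.201 × 10⁻³
Ratio (larger/smaller) = 7.5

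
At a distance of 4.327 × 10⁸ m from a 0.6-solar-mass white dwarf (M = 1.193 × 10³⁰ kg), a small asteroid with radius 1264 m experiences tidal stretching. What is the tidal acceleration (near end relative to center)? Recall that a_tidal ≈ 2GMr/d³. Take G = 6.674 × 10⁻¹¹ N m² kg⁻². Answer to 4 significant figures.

Δa = 2GMr/d³
   = 2 × (6.674 × 10⁻¹¹) × (1.193 × 10³⁰) × (1264) / (4.327 × 10⁸)³
   = 2.485 × 10⁻³ m/s²

2.485 × 10⁻³ m/s²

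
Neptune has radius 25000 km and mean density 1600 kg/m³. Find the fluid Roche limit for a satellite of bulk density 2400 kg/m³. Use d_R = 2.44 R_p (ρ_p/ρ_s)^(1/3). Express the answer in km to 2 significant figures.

d_R = 2.44 × 25000 km × (1600/2400)^(1/3)
    = 53000 km

53000 km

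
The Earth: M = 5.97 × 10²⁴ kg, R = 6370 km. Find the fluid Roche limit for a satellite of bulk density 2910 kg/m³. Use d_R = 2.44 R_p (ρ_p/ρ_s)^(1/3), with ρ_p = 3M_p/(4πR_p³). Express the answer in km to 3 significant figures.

19200 km

ρ_p = 3M_p/(4πR_p³) = 3 × (5.97 × 10²⁴) / (4π × (6.37 × 10⁶ m)³) = 5510 kg/m³
d_R = 2.44 × 6370 km × (5510/2910)^(1/3)
    = 19200 km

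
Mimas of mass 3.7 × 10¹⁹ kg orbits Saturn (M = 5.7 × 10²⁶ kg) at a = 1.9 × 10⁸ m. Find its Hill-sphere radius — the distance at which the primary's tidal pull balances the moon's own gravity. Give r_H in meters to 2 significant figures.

5.3 × 10⁵ m

r_H ≈ a (m/3M)^(1/3)
    = (1.9 × 10⁸) × (3.7 × 10¹⁹ / (3 × 5.7 × 10²⁶))^(1/3)
    = 5.3 × 10⁵ m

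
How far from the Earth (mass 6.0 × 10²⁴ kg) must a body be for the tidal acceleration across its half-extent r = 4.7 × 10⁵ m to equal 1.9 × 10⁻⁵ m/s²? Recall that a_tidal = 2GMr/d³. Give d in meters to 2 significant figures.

2.7 × 10⁸ m

2GMr/d³ = a_tidal  ⇒  d = (2GMr / a_tidal)^(1/3)
d = (2 × 6.674×10⁻¹¹ × (6.0 × 10²⁴) × (4.7 × 10⁵) / (1.9 × 10⁻⁵))^(1/3)
  = 2.7 × 10⁸ m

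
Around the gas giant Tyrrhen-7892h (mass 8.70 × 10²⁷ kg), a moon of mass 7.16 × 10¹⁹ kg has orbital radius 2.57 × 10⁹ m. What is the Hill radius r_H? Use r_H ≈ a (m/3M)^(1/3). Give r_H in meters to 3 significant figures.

3.60 × 10⁶ m

r_H ≈ a (m/3M)^(1/3)
    = (2.57 × 10⁹) × (7.16 × 10¹⁹ / (3 × 8.70 × 10²⁷))^(1/3)
    = 3.60 × 10⁶ m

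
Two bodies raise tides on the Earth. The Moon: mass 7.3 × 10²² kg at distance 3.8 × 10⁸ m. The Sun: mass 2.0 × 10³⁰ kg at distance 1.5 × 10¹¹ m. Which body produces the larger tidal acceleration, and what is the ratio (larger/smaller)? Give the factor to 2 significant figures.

The Moon, by a factor of ≈ 2.2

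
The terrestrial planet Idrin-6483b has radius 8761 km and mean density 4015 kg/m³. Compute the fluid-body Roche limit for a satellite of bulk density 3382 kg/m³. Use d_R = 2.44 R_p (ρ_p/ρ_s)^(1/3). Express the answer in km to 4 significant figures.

d_R = 2.44 × 8761 km × (4015/3382)^(1/3)
    = 22640 km

22640 km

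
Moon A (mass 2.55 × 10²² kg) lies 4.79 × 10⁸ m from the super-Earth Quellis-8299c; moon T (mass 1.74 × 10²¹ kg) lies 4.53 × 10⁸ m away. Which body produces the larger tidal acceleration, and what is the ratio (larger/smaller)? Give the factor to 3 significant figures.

Moon A, by a factor of ≈ 12.4

The tide-raising term goes as M/d³ (the gradient of a 1/d² field).
Moon A: (2.55 × 10²²) / (4.79 × 10⁸)³ = 2.320 × 10⁻⁴
Moon T: (1.74 × 10²¹) / (4.53 × 10⁸)³ = 1.872 × 10⁻⁵
Ratio (larger/smaller) = 12.4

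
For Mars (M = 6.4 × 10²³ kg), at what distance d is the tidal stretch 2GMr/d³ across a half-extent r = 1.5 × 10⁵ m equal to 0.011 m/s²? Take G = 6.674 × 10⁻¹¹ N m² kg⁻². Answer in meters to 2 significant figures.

2GMr/d³ = a_tidal  ⇒  d = (2GMr / a_tidal)^(1/3)
d = (2 × 6.674×10⁻¹¹ × (6.4 × 10²³) × (1.5 × 10⁵) / (0.011))^(1/3)
  = 1.1 × 10⁷ m

1.1 × 10⁷ m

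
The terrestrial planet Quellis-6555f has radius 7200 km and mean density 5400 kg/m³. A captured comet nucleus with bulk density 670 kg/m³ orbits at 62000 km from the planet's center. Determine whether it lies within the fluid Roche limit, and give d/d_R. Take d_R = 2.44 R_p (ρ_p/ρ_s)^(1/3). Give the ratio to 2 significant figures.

outside; d/d_R ≈ 1.8

d_R = 2.44 × (7200 km) × (5400/670)^(1/3) = 35220 km
d/d_R = (62000) / (35220) = 1.8
Since d/d_R > 1, the body is outside the Roche limit.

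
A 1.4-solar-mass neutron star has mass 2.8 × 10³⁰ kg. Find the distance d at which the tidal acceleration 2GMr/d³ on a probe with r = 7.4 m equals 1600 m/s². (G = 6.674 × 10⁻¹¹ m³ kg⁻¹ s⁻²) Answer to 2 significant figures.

2GMr/d³ = a_tidal  ⇒  d = (2GMr / a_tidal)^(1/3)
d = (2 × 6.674×10⁻¹¹ × (2.8 × 10³⁰) × (7.4) / (1600))^(1/3)
  = 1.2 × 10⁶ m

1.2 × 10⁶ m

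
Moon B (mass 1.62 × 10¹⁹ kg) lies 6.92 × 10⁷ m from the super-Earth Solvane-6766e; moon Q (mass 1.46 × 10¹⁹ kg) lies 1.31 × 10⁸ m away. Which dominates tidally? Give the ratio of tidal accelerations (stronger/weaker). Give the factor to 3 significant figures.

Compare M/d³ for the two perturbers:
Moon B: (1.62 × 10¹⁹) / (6.92 × 10⁷)³ = 4.889 × 10⁻⁵
Moon Q: (1.46 × 10¹⁹) / (1.31 × 10⁸)³ = 6.494 × 10⁻⁶
Ratio (larger/smaller) = 7.53

Moon B, by a factor of ≈ 7.53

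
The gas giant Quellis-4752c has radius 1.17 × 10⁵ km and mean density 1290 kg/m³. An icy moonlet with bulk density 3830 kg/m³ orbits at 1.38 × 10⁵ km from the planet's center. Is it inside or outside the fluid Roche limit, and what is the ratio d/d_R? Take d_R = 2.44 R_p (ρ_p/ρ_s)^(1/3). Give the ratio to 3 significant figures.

inside; d/d_R ≈ 0.695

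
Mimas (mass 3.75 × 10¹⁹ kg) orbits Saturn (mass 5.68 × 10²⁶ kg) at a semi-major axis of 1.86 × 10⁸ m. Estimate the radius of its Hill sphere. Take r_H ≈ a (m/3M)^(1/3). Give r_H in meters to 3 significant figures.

r_H ≈ a (m/3M)^(1/3)
    = (1.86 × 10⁸) × (3.75 × 10¹⁹ / (3 × 5.68 × 10²⁶))^(1/3)
    = 5.21 × 10⁵ m

5.21 × 10⁵ m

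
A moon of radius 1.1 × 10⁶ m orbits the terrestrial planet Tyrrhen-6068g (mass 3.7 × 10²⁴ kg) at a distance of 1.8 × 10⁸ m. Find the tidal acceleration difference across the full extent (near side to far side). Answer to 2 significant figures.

Δa = 4GMr/d³
   = 4 × (6.674 × 10⁻¹¹) × (3.7 × 10²⁴) × (1.1 × 10⁶) / (1.8 × 10⁸)³
   = 1.9 × 10⁻⁴ m/s²

1.9 × 10⁻⁴ m/s²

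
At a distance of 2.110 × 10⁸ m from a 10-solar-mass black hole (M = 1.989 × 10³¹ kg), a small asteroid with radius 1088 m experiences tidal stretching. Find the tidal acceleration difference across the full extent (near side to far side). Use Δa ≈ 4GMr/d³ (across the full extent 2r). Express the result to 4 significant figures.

The field gradient is 2GM/d³; across the full diameter 2r the difference is 4GMr/d³.
Δa = 4GMr/d³
   = 4 × (6.674 × 10⁻¹¹) × (1.989 × 10³¹) × (1088) / (2.110 × 10⁸)³
   = 6.150 × 10⁻¹ m/s²

6.150 × 10⁻¹ m/s²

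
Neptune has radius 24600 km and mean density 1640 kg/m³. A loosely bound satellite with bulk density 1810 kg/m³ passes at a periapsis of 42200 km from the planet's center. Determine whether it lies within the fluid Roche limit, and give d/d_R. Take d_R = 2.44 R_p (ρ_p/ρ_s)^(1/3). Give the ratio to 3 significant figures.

d_R = 2.44 × (24600 km) × (1640/1810)^(1/3) = 58080 km
d/d_R = (42200) / (58080) = 0.727
Since d/d_R < 1, the body is inside the Roche limit.

inside; d/d_R ≈ 0.727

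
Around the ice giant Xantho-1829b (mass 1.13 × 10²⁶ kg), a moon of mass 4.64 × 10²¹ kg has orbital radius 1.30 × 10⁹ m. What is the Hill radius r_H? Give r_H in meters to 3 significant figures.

3.11 × 10⁷ m

r_H ≈ a (m/3M)^(1/3)
    = (1.30 × 10⁹) × (4.64 × 10²¹ / (3 × 1.13 × 10²⁶))^(1/3)
    = 3.11 × 10⁷ m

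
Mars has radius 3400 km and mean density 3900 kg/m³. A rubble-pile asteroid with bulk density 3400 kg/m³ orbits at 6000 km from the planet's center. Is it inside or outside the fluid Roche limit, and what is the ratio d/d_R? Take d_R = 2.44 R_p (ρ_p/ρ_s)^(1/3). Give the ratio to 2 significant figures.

d_R = 2.44 × (3400 km) × (3900/3400)^(1/3) = 8684 km
d/d_R = (6000) / (8684) = 0.69
Since d/d_R < 1, the body is inside the Roche limit.

inside; d/d_R ≈ 0.69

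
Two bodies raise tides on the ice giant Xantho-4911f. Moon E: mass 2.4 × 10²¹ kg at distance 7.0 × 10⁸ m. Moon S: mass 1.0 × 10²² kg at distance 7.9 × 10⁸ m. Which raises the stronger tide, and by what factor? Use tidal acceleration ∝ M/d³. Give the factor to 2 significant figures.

Moon S, by a factor of ≈ 2.9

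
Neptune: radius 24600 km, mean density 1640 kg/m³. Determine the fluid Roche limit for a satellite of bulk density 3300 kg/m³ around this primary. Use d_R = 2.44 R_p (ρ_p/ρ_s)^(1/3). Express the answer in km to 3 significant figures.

d_R = 2.44 × 24600 km × (1640/3300)^(1/3)
    = 47500 km

47500 km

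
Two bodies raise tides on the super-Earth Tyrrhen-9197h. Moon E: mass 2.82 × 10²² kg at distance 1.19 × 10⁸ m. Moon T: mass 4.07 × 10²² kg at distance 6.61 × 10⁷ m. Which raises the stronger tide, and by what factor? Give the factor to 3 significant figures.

Tidal acceleration ∝ M/d³, so compare M/d³ for each.
Moon E: (2.82 × 10²²) / (1.19 × 10⁸)³ = 1.673 × 10⁻²
Moon T: (4.07 × 10²²) / (6.61 × 10⁷)³ = 1.409 × 10⁻¹
Ratio (larger/smaller) = 8.42

Moon T, by a factor of ≈ 8.42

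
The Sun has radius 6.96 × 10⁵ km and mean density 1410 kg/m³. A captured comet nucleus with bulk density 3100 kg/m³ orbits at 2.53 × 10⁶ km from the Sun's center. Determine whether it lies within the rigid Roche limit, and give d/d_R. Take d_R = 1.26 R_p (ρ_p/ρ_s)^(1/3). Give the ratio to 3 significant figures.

outside; d/d_R ≈ 3.75

d_R = 1.26 × (6.96 × 10⁵ km) × (1410/3100)^(1/3) = 6.744 × 10⁵ km
d/d_R = (2.53 × 10⁶) / (6.744 × 10⁵) = 3.75
Since d/d_R > 1, the body is outside the Roche limit.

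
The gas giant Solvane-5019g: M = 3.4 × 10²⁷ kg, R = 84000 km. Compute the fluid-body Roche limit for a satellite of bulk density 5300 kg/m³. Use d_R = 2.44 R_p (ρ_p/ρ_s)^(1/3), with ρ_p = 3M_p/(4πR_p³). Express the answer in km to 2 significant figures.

ρ_p = 3M_p/(4πR_p³) = 3 × (3.4 × 10²⁷) / (4π × (8.4 × 10⁷ m)³) = 1400 kg/m³
d_R = 2.44 × 84000 km × (1400/5300)^(1/3)
    = 1.3 × 10⁵ km

1.3 × 10⁵ km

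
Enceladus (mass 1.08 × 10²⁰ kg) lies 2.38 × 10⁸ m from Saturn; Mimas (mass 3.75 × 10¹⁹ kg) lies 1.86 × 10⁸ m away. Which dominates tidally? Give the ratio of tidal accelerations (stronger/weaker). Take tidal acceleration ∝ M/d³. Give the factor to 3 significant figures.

Enceladus, by a factor of ≈ 1.37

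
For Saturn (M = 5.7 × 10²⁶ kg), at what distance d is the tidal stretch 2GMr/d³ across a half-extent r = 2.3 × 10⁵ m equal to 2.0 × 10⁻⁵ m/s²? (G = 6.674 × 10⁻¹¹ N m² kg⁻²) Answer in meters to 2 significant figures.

2GMr/d³ = a_tidal  ⇒  d = (2GMr / a_tidal)^(1/3)
d = (2 × 6.674×10⁻¹¹ × (5.7 × 10²⁶) × (2.3 × 10⁵) / (2.0 × 10⁻⁵))^(1/3)
  = 9.6 × 10⁸ m

9.6 × 10⁸ m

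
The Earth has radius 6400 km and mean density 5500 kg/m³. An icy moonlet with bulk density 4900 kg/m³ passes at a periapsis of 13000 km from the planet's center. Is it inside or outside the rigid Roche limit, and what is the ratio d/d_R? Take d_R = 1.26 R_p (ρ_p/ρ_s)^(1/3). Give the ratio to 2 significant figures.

outside; d/d_R ≈ 1.6

d_R = 1.26 × (6400 km) × (5500/4900)^(1/3) = 8381 km
d/d_R = (13000) / (8381) = 1.6
Since d/d_R > 1, the body is outside the Roche limit.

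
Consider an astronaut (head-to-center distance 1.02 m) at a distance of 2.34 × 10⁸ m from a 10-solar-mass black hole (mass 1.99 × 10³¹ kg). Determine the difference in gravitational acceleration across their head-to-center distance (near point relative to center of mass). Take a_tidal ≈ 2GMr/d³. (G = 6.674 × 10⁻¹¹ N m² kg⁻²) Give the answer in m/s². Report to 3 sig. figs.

Δg = 2GMr/d³
   = 2 × (6.674 × 10⁻¹¹) × (1.99 × 10³¹) × (1.02) / (2.34 × 10⁸)³
   = 2.11 × 10⁻⁴ m/s²

2.11 × 10⁻⁴ m/s²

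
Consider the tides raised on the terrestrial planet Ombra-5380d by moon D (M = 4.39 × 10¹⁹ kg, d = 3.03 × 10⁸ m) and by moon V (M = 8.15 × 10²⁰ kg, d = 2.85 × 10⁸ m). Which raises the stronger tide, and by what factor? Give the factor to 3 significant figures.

Moon V, by a factor of ≈ 22.3

Tidal acceleration ∝ M/d³, so compare M/d³ for each.
Moon D: (4.39 × 10¹⁹) / (3.03 × 10⁸)³ = 1.578 × 10⁻⁶
Moon V: (8.15 × 10²⁰) / (2.85 × 10⁸)³ = 3.521 × 10⁻⁵
Ratio (larger/smaller) = 22.3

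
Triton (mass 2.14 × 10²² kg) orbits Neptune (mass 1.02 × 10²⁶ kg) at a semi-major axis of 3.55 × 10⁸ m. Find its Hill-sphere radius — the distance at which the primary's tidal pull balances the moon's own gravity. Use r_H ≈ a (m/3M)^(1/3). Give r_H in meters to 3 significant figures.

r_H ≈ a (m/3M)^(1/3)
    = (3.55 × 10⁸) × (2.14 × 10²² / (3 × 1.02 × 10²⁶))^(1/3)
    = 1.46 × 10⁷ m

1.46 × 10⁷ m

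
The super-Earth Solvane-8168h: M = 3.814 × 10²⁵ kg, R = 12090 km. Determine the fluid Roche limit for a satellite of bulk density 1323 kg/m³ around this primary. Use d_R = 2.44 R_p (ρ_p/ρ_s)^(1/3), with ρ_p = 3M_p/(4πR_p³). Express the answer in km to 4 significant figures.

ρ_p = 3M_p/(4πR_p³) = 3 × (3.814 × 10²⁵) / (4π × (1.209 × 10⁷ m)³) = 5152 kg/m³
d_R = 2.44 × 12090 km × (5152/1323)^(1/3)
    = 46410 km

46410 km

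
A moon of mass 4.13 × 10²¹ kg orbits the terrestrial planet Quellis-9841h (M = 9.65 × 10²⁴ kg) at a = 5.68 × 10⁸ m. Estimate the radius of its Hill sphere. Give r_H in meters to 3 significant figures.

2.97 × 10⁷ m

r_H ≈ a (m/3M)^(1/3)
    = (5.68 × 10⁸) × (4.13 × 10²¹ / (3 × 9.65 × 10²⁴))^(1/3)
    = 2.97 × 10⁷ m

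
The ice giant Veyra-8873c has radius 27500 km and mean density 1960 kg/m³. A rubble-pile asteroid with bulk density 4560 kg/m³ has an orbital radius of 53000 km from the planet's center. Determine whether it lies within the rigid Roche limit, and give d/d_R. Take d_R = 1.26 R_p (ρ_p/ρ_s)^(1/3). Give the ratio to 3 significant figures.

outside; d/d_R ≈ 2.03

d_R = 1.26 × (27500 km) × (1960/4560)^(1/3) = 26150 km
d/d_R = (53000) / (26150) = 2.03
Since d/d_R > 1, the body is outside the Roche limit.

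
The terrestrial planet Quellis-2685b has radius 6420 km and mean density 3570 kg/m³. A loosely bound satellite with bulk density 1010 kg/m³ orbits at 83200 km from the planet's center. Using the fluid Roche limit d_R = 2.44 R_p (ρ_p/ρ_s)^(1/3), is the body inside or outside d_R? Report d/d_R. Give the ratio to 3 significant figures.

outside; d/d_R ≈ 3.49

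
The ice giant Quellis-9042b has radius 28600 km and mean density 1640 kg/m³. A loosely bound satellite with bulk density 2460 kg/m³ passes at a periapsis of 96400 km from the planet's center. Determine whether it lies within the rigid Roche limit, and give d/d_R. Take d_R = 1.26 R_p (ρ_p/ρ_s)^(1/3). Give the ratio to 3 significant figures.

outside; d/d_R ≈ 3.06

d_R = 1.26 × (28600 km) × (1640/2460)^(1/3) = 31480 km
d/d_R = (96400) / (31480) = 3.06
Since d/d_R > 1, the body is outside the Roche limit.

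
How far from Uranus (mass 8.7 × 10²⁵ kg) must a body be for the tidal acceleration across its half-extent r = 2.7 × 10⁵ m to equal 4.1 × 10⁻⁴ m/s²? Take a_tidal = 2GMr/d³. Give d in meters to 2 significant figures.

2GMr/d³ = a_tidal  ⇒  d = (2GMr / a_tidal)^(1/3)
d = (2 × 6.674×10⁻¹¹ × (8.7 × 10²⁵) × (2.7 × 10⁵) / (4.1 × 10⁻⁴))^(1/3)
  = 2.0 × 10⁸ m

2.0 × 10⁸ m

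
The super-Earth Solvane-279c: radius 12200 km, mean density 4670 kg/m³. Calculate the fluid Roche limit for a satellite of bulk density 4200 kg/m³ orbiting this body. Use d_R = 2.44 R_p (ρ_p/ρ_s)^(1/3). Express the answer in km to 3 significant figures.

30800 km

d_R = 2.44 × 12200 km × (4670/4200)^(1/3)
    = 30800 km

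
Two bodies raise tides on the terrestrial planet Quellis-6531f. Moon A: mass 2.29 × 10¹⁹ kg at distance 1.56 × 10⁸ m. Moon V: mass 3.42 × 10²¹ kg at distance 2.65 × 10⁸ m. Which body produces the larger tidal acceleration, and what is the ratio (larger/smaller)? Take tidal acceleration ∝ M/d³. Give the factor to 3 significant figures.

Tidal acceleration ∝ M/d³, so compare M/d³ for each.
Moon A: (2.29 × 10¹⁹) / (1.56 × 10⁸)³ = 6.032 × 10⁻⁶
Moon V: (3.42 × 10²¹) / (2.65 × 10⁸)³ = 1.838 × 10⁻⁴
Ratio (larger/smaller) = 30.5

Moon V, by a factor of ≈ 30.5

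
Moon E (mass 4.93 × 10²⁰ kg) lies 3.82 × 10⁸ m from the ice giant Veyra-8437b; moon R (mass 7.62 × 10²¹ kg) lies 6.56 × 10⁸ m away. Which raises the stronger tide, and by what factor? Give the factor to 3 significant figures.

Moon R, by a factor of ≈ 3.05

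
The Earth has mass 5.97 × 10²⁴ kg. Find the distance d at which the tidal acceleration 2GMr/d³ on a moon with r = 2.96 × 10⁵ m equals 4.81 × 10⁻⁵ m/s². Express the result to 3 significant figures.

2GMr/d³ = a_tidal  ⇒  d = (2GMr / a_tidal)^(1/3)
d = (2 × 6.674×10⁻¹¹ × (5.97 × 10²⁴) × (2.96 × 10⁵) / (4.81 × 10⁻⁵))^(1/3)
  = 1.70 × 10⁸ m

1.70 × 10⁸ m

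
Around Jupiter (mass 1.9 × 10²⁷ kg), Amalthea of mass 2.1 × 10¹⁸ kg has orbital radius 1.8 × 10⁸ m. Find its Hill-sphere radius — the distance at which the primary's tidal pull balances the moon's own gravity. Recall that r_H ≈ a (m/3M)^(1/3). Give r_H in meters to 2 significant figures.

r_H ≈ a (m/3M)^(1/3)
    = (1.8 × 10⁸) × (2.1 × 10¹⁸ / (3 × 1.9 × 10²⁷))^(1/3)
    = 1.3 × 10⁵ m

1.3 × 10⁵ m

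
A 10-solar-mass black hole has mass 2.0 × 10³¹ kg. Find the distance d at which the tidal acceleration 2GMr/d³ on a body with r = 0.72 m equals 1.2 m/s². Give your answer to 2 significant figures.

1.2 × 10⁷ m

2GMr/d³ = a_tidal  ⇒  d = (2GMr / a_tidal)^(1/3)
d = (2 × 6.674×10⁻¹¹ × (2.0 × 10³¹) × (0.72) / (1.2))^(1/3)
  = 1.2 × 10⁷ m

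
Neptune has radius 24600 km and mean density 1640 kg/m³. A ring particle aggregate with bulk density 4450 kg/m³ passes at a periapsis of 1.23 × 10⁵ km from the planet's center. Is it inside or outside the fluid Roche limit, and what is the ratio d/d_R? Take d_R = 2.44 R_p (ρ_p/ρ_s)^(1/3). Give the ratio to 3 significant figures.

d_R = 2.44 × (24600 km) × (1640/4450)^(1/3) = 43030 km
d/d_R = (1.23 × 10⁵) / (43030) = 2.86
Since d/d_R > 1, the body is outside the Roche limit.

outside; d/d_R ≈ 2.86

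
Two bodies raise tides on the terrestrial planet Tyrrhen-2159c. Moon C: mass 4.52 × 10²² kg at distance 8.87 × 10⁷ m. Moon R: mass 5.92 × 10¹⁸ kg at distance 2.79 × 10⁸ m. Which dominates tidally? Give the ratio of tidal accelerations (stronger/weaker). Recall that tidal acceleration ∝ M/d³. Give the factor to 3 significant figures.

Tidal acceleration ∝ M/d³, so compare M/d³ for each.
Moon C: (4.52 × 10²²) / (8.87 × 10⁷)³ = 6.477 × 10⁻²
Moon R: (5.92 × 10¹⁸) / (2.79 × 10⁸)³ = 2.726 × 10⁻⁷
Ratio (larger/smaller) = 2.38 × 10⁵

Moon C, by a factor of ≈ 2.38 × 10⁵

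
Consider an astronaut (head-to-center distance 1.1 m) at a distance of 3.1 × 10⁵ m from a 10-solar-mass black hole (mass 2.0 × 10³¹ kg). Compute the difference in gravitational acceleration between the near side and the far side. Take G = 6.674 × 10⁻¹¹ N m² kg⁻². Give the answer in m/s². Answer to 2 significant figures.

The field gradient is 2GM/d³; across the full diameter 2r the difference is 4GMr/d³.
a_tidal = 4GMr/d³
        = 4 × (6.674 × 10⁻¹¹) × (2.0 × 10³¹) × (1.1) / (3.1 × 10⁵)³
        = 2.0 × 10⁵ m/s²

2.0 × 10⁵ m/s²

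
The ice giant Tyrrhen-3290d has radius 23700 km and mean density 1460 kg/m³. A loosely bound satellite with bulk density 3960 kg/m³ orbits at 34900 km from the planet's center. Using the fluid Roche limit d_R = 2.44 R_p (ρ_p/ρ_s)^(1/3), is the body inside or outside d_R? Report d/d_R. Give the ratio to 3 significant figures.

inside; d/d_R ≈ 0.842

d_R = 2.44 × (23700 km) × (1460/3960)^(1/3) = 41470 km
d/d_R = (34900) / (41470) = 0.842
Since d/d_R < 1, the body is inside the Roche limit.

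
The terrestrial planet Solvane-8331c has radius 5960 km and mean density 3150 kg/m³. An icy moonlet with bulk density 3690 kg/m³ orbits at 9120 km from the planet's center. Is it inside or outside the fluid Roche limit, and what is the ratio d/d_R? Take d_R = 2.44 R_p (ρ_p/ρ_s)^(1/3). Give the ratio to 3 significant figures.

inside; d/d_R ≈ 0.661

d_R = 2.44 × (5960 km) × (3150/3690)^(1/3) = 13800 km
d/d_R = (9120) / (13800) = 0.661
Since d/d_R < 1, the body is inside the Roche limit.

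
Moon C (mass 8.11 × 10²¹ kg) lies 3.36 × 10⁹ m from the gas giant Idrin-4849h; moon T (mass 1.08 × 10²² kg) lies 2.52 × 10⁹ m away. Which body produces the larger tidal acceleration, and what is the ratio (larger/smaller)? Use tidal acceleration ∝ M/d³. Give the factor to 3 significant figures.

Compare M/d³ for the two perturbers:
Moon C: (8.11 × 10²¹) / (3.36 × 10⁹)³ = 2.138 × 10⁻⁷
Moon T: (1.08 × 10²²) / (2.52 × 10⁹)³ = 6.749 × 10⁻⁷
Ratio (larger/smaller) = 3.16

Moon T, by a factor of ≈ 3.16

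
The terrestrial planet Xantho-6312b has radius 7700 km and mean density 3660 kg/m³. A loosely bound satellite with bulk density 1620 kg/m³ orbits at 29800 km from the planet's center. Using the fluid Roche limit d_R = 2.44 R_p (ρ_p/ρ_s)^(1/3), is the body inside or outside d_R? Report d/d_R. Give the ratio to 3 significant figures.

d_R = 2.44 × (7700 km) × (3660/1620)^(1/3) = 24650 km
d/d_R = (29800) / (24650) = 1.21
Since d/d_R > 1, the body is outside the Roche limit.

outside; d/d_R ≈ 1.21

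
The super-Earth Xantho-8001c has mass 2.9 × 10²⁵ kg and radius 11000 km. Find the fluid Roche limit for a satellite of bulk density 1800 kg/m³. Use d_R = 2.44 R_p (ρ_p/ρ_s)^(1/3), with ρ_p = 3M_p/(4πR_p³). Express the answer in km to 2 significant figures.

38000 km

ρ_p = 3M_p/(4πR_p³) = 3 × (2.9 × 10²⁵) / (4π × (1.1 × 10⁷ m)³) = 5200 kg/m³
d_R = 2.44 × 11000 km × (5200/1800)^(1/3)
    = 38000 km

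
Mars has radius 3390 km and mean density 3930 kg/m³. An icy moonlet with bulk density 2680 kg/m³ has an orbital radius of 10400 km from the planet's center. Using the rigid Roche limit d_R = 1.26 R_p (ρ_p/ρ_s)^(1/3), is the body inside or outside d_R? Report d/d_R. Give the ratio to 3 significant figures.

d_R = 1.26 × (3390 km) × (3930/2680)^(1/3) = 4853 km
d/d_R = (10400) / (4853) = 2.14
Since d/d_R > 1, the body is outside the Roche limit.

outside; d/d_R ≈ 2.14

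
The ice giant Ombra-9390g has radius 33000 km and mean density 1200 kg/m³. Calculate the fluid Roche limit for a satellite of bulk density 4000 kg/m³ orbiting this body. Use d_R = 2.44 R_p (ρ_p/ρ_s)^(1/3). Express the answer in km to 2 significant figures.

d_R = 2.44 × 33000 km × (1200/4000)^(1/3)
    = 54000 km

54000 km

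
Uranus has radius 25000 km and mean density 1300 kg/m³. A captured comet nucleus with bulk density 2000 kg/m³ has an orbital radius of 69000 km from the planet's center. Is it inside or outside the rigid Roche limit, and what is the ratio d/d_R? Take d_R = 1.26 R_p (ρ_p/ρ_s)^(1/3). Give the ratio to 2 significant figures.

d_R = 1.26 × (25000 km) × (1300/2000)^(1/3) = 27290 km
d/d_R = (69000) / (27290) = 2.5
Since d/d_R > 1, the body is outside the Roche limit.

outside; d/d_R ≈ 2.5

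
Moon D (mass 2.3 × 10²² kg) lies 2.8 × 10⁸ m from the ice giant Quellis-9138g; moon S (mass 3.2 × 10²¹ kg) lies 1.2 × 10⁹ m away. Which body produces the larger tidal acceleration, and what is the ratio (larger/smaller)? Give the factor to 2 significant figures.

Tidal acceleration ∝ M/d³, so compare M/d³ for each.
Moon D: (2.3 × 10²²) / (2.8 × 10⁸)³ = 1.048 × 10⁻³
Moon S: (3.2 × 10²¹) / (1.2 × 10⁹)³ = 1.852 × 10⁻⁶
Ratio (larger/smaller) = 570

Moon D, by a factor of ≈ 570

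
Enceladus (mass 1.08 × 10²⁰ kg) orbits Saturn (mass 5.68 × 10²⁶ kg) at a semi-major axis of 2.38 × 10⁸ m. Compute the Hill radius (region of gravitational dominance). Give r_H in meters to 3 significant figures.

9.49 × 10⁵ m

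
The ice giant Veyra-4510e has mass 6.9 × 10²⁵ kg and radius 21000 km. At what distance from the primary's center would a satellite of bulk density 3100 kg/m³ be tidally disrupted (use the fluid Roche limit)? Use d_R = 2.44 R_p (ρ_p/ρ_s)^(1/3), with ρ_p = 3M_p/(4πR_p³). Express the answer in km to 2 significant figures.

43000 km

ρ_p = 3M_p/(4πR_p³) = 3 × (6.9 × 10²⁵) / (4π × (2.1 × 10⁷ m)³) = 1800 kg/m³
d_R = 2.44 × 21000 km × (1800/3100)^(1/3)
    = 43000 km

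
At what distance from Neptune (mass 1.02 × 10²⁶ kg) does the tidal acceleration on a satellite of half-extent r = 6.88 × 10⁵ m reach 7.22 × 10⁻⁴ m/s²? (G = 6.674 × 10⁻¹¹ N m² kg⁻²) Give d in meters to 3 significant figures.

2GMr/d³ = a_tidal  ⇒  d = (2GMr / a_tidal)^(1/3)
d = (2 × 6.674×10⁻¹¹ × (1.02 × 10²⁶) × (6.88 × 10⁵) / (7.22 × 10⁻⁴))^(1/3)
  = 2.35 × 10⁸ m

2.35 × 10⁸ m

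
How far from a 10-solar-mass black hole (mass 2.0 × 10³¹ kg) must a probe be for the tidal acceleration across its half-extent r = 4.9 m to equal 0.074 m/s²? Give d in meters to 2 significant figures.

5.6 × 10⁷ m

2GMr/d³ = a_tidal  ⇒  d = (2GMr / a_tidal)^(1/3)
d = (2 × 6.674×10⁻¹¹ × (2.0 × 10³¹) × (4.9) / (0.074))^(1/3)
  = 5.6 × 10⁷ m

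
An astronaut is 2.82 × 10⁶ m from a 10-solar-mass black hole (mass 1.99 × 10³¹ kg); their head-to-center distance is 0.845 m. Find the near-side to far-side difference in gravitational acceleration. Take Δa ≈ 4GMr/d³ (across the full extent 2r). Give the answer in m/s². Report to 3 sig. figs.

Δa = 4GMr/d³
   = 4 × (6.674 × 10⁻¹¹) × (1.99 × 10³¹) × (0.845) / (2.82 × 10⁶)³
   = 2.00 × 10² m/s²

2.00 × 10² m/s²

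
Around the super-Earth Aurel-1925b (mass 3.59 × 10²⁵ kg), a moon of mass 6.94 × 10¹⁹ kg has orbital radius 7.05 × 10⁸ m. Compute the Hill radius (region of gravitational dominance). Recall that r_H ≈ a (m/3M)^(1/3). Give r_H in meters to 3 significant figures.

r_H ≈ a (m/3M)^(1/3)
    = (7.05 × 10⁸) × (6.94 × 10¹⁹ / (3 × 3.59 × 10²⁵))^(1/3)
    = 6.09 × 10⁶ m

6.09 × 10⁶ m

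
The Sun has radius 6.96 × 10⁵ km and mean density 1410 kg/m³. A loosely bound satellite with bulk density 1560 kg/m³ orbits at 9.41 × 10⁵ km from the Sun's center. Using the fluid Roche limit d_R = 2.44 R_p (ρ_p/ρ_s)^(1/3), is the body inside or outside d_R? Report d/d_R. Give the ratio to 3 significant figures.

d_R = 2.44 × (6.96 × 10⁵ km) × (1410/1560)^(1/3) = 1.642 × 10⁶ km
d/d_R = (9.41 × 10⁵) / (1.642 × 10⁶) = 0.573
Since d/d_R < 1, the body is inside the Roche limit.

inside; d/d_R ≈ 0.573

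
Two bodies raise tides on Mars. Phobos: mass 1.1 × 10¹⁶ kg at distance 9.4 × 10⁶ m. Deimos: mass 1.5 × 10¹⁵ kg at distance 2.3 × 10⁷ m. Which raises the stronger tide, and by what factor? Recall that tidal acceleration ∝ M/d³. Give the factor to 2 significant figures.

Phobos, by a factor of ≈ 110

Compare M/d³ for the two perturbers:
Phobos: (1.1 × 10¹⁶) / (9.4 × 10⁶)³ = 1.324 × 10⁻⁵
Deimos: (1.5 × 10¹⁵) / (2.3 × 10⁷)³ = 1.233 × 10⁻⁷
Ratio (larger/smaller) = 110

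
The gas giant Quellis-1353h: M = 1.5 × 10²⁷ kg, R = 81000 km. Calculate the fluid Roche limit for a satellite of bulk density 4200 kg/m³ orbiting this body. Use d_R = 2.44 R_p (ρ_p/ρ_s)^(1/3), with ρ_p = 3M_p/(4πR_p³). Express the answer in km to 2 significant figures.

1.1 × 10⁵ km

ρ_p = 3M_p/(4πR_p³) = 3 × (1.5 × 10²⁷) / (4π × (8.1 × 10⁷ m)³) = 670 kg/m³
d_R = 2.44 × 81000 km × (670/4200)^(1/3)
    = 1.1 × 10⁵ km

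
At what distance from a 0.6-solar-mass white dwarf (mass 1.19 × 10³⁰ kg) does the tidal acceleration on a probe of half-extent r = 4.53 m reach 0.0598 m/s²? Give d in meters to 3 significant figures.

2GMr/d³ = a_tidal  ⇒  d = (2GMr / a_tidal)^(1/3)
d = (2 × 6.674×10⁻¹¹ × (1.19 × 10³⁰) × (4.53) / (0.0598))^(1/3)
  = 2.29 × 10⁷ m

2.29 × 10⁷ m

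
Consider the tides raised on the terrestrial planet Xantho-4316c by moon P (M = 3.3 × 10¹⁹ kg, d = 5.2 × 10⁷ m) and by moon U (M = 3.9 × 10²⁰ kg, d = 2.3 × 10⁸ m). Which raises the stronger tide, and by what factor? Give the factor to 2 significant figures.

Tidal acceleration ∝ M/d³, so compare M/d³ for each.
Moon P: (3.3 × 10¹⁹) / (5.2 × 10⁷)³ = 2.347 × 10⁻⁴
Moon U: (3.9 × 10²⁰) / (2.3 × 10⁸)³ = 3.205 × 10⁻⁵
Ratio (larger/smaller) = 7.3

Moon P, by a factor of ≈ 7.3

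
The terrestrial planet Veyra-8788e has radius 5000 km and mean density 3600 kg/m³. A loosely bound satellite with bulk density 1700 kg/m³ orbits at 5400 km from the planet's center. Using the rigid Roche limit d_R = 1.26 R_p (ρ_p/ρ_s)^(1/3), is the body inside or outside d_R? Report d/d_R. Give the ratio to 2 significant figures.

d_R = 1.26 × (5000 km) × (3600/1700)^(1/3) = 8090 km
d/d_R = (5400) / (8090) = 0.67
Since d/d_R < 1, the body is inside the Roche limit.

inside; d/d_R ≈ 0.67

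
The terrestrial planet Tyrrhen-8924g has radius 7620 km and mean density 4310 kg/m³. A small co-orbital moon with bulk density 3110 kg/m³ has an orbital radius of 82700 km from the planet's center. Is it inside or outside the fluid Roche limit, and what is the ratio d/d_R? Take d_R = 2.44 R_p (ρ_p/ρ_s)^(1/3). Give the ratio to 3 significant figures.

d_R = 2.44 × (7620 km) × (4310/3110)^(1/3) = 20730 km
d/d_R = (82700) / (20730) = 3.99
Since d/d_R > 1, the body is outside the Roche limit.

outside; d/d_R ≈ 3.99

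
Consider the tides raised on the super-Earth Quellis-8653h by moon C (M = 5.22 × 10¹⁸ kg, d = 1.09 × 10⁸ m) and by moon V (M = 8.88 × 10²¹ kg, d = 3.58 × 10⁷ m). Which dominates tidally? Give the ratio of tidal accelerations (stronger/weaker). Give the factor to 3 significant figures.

Tidal acceleration ∝ M/d³, so compare M/d³ for each.
Moon C: (5.22 × 10¹⁸) / (1.09 × 10⁸)³ = 4.031 × 10⁻⁶
Moon V: (8.88 × 10²¹) / (3.58 × 10⁷)³ = 1.935 × 10⁻¹
Ratio (larger/smaller) = 48000

Moon V, by a factor of ≈ 48000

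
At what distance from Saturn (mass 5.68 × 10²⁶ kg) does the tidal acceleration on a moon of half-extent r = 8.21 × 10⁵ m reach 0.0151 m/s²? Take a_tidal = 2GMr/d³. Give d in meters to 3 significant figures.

2GMr/d³ = a_tidal  ⇒  d = (2GMr / a_tidal)^(1/3)
d = (2 × 6.674×10⁻¹¹ × (5.68 × 10²⁶) × (8.21 × 10⁵) / (0.0151))^(1/3)
  = 1.60 × 10⁸ m

1.60 × 10⁸ m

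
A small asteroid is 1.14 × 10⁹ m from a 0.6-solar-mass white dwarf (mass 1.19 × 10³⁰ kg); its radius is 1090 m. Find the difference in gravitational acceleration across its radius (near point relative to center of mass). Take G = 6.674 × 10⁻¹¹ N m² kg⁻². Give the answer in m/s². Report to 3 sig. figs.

1.17 × 10⁻⁴ m/s²

Δg = 2GMr/d³
   = 2 × (6.674 × 10⁻¹¹) × (1.19 × 10³⁰) × (1090) / (1.14 × 10⁹)³
   = 1.17 × 10⁻⁴ m/s²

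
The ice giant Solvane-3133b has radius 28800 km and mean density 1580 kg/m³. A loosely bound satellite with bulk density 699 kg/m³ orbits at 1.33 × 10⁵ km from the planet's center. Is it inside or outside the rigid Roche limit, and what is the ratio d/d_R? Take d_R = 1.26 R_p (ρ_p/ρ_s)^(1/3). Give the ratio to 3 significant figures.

outside; d/d_R ≈ 2.79

d_R = 1.26 × (28800 km) × (1580/699)^(1/3) = 47620 km
d/d_R = (1.33 × 10⁵) / (47620) = 2.79
Since d/d_R > 1, the body is outside the Roche limit.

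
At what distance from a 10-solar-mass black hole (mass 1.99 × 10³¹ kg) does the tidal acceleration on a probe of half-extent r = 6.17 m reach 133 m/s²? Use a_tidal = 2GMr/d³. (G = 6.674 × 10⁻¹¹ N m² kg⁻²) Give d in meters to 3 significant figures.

4.98 × 10⁶ m

2GMr/d³ = a_tidal  ⇒  d = (2GMr / a_tidal)^(1/3)
d = (2 × 6.674×10⁻¹¹ × (1.99 × 10³¹) × (6.17) / (133))^(1/3)
  = 4.98 × 10⁶ m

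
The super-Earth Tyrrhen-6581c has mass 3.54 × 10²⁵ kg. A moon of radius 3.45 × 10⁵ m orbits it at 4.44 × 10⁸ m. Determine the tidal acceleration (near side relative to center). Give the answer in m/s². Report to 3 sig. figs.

Differencing GM/(d−r)² and GM/d² to first order in r/d gives 2GMr/d³.
a_tidal = 2GMr/d³
        = 2 × (6.674 × 10⁻¹¹) × (3.54 × 10²⁵) × (3.45 × 10⁵) / (4.44 × 10⁸)³
        = 1.86 × 10⁻⁵ m/s²

1.86 × 10⁻⁵ m/s²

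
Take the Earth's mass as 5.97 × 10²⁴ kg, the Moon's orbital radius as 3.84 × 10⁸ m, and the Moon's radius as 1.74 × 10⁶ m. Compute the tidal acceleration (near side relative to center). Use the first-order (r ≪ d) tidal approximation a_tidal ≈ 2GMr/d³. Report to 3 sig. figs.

a_tidal = 2GMr/d³
        = 2 × (6.674 × 10⁻¹¹) × (5.97 × 10²⁴) × (1.74 × 10⁶) / (3.84 × 10⁸)³
        = 2.45 × 10⁻⁵ m/s²

2.45 × 10⁻⁵ m/s²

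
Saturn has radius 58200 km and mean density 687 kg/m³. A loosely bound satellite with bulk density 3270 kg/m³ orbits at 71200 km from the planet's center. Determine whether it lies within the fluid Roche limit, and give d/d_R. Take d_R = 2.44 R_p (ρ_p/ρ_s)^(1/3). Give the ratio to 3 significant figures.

inside; d/d_R ≈ 0.843

d_R = 2.44 × (58200 km) × (687/3270)^(1/3) = 84420 km
d/d_R = (71200) / (84420) = 0.843
Since d/d_R < 1, the body is inside the Roche limit.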